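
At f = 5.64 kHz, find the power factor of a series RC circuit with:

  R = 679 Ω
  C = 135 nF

Step 1 — Angular frequency: ω = 2π·f = 2π·5640 = 3.544e+04 rad/s.
Step 2 — Component impedances:
  R: Z = R = 679 Ω
  C: Z = 1/(jωC) = -j/(ω·C) = 0 - j209 Ω
Step 3 — Series combination: Z_total = R + C = 679 - j209 Ω = 710.4∠-17.1° Ω.
Step 4 — Power factor: PF = cos(φ) = Re(Z)/|Z| = 679/710.45 = 0.9557.
Step 5 — Type: Im(Z) = -209 ⇒ leading (phase φ = -17.1°).

PF = 0.9557 (leading, φ = -17.1°)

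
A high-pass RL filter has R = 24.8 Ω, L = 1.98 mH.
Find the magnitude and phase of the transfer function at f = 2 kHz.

Step 1 — Angular frequency: ω = 2π·2000 = 1.257e+04 rad/s.
Step 2 — Transfer function: H(jω) = jωL/(R + jωL).
Step 3 — Numerator jωL = j·24.88; denominator R + jωL = 24.8 + j24.88.
Step 4 — H = 0.5016 + j0.5.
Step 5 — Magnitude: |H| = 0.7083 (-3.0 dB); phase: φ = 44.9°.

|H| = 0.7083 (-3.0 dB), φ = 44.9°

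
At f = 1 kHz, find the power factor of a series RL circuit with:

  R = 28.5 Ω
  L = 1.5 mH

Step 1 — Angular frequency: ω = 2π·f = 2π·1000 = 6283 rad/s.
Step 2 — Component impedances:
  R: Z = R = 28.5 Ω
  L: Z = jωL = j·6283·0.0015 = 0 + j9.425 Ω
Step 3 — Series combination: Z_total = R + L = 28.5 + j9.425 Ω = 30.02∠18.3° Ω.
Step 4 — Power factor: PF = cos(φ) = Re(Z)/|Z| = 28.5/30.02 = 0.9494.
Step 5 — Type: Im(Z) = 9.425 ⇒ lagging (phase φ = 18.3°).

PF = 0.9494 (lagging, φ = 18.3°)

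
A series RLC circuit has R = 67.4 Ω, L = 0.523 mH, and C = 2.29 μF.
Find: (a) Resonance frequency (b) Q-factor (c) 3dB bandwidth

Step 1 — Resonance condition Im(Z)=0 gives ω₀ = 1/√(LC).
Step 2 — ω₀ = 1/√(0.000523·2.29e-06) = 2.89e+04 rad/s.
Step 3 — f₀ = ω₀/(2π) = 4599 Hz.
Step 4 — Series Q: Q = ω₀L/R = 2.89e+04·0.000523/67.4 = 0.2242.
Step 5 — 3dB bandwidth: Δω = ω₀/Q = 1.289e+05 rad/s; BW = Δω/(2π) = 2.051e+04 Hz.

(a) f₀ = 4599 Hz  (b) Q = 0.2242  (c) BW = 2.051e+04 Hz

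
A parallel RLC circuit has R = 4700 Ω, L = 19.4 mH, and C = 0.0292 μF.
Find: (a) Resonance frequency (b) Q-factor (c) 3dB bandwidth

Step 1 — Resonance: ω₀ = 1/√(LC) = 1/√(0.0194·2.92e-08) = 4.202e+04 rad/s.
Step 2 — f₀ = ω₀/(2π) = 6687 Hz.
Step 3 — Parallel Q: Q = R/(ω₀L) = 4700/(4.202e+04·0.0194) = 5.766.
Step 4 — Bandwidth: Δω = ω₀/Q = 7287 rad/s; BW = Δω/(2π) = 1160 Hz.

(a) f₀ = 6687 Hz  (b) Q = 5.766  (c) BW = 1160 Hz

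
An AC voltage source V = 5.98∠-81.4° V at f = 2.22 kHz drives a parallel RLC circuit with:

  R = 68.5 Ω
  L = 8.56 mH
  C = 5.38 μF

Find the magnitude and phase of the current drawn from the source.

Step 1 — Angular frequency: ω = 2π·f = 2π·2220 = 1.395e+04 rad/s.
Step 2 — Component impedances:
  R: Z = R = 68.5 Ω
  L: Z = jωL = j·1.395e+04·0.00856 = 0 + j119.4 Ω
  C: Z = 1/(jωC) = -j/(ω·C) = 0 - j13.33 Ω
Step 3 — Parallel combination: 1/Z_total = 1/R + 1/L + 1/C; Z_total = 3.134 - j14.31 Ω = 14.65∠-77.6° Ω.
Step 4 — Source phasor: V = 5.98∠-81.4° V = 0.8942 - j5.913 V.
Step 5 — Ohm's law: I = V / Z_total = (0.8942 - j5.913) / (3.134 - j14.31) = 0.4073 - j0.0267 A.
Step 6 — Convert to polar: |I| = 0.4081 A, ∠I = -3.8°.

I = 0.4081∠-3.8° A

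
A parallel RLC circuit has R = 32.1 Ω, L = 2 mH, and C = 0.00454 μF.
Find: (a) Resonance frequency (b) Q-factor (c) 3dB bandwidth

Step 1 — Resonance: ω₀ = 1/√(LC) = 1/√(0.002·4.54e-09) = 3.319e+05 rad/s.
Step 2 — f₀ = ω₀/(2π) = 5.282e+04 Hz.
Step 3 — Parallel Q: Q = R/(ω₀L) = 32.1/(3.319e+05·0.002) = 0.04836.
Step 4 — Bandwidth: Δω = ω₀/Q = 6.862e+06 rad/s; BW = Δω/(2π) = 1.092e+06 Hz.

(a) f₀ = 5.282e+04 Hz  (b) Q = 0.04836  (c) BW = 1.092e+06 Hz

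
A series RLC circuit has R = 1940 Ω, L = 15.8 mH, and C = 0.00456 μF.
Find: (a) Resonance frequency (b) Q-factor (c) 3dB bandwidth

Step 1 — Resonance condition Im(Z)=0 gives ω₀ = 1/√(LC).
Step 2 — ω₀ = 1/√(0.0158·4.56e-09) = 1.178e+05 rad/s.
Step 3 — f₀ = ω₀/(2π) = 1.875e+04 Hz.
Step 4 — Series Q: Q = ω₀L/R = 1.178e+05·0.0158/1940 = 0.9595.
Step 5 — 3dB bandwidth: Δω = ω₀/Q = 1.228e+05 rad/s; BW = Δω/(2π) = 1.954e+04 Hz.

(a) f₀ = 1.875e+04 Hz  (b) Q = 0.9595  (c) BW = 1.954e+04 Hz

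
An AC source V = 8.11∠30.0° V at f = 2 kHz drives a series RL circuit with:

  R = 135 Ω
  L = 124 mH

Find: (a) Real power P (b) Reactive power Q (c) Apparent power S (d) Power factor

Step 1 — Angular frequency: ω = 2π·f = 2π·2000 = 1.257e+04 rad/s.
Step 2 — Component impedances:
  R: Z = R = 135 Ω
  L: Z = jωL = j·1.257e+04·0.124 = 0 + j1558 Ω
Step 3 — Series combination: Z_total = R + L = 135 + j1558 Ω = 1564∠85.0° Ω.
Step 4 — Source phasor: V = 8.11∠30.0° V = 7.023 + j4.055 V.
Step 5 — Current: I = V / Z = 0.002971 - j0.00425 A = 0.005185∠-55.0° A.
Step 6 — Complex power: S = V·I* = 0.00363 + j0.0419 VA.
Step 7 — Real power: P = Re(S) = 0.00363 W.
Step 8 — Reactive power: Q = Im(S) = 0.0419 VAR.
Step 9 — Apparent power: |S| = 0.04205 VA.
Step 10 — Power factor: PF = P/|S| = 0.08631 (lagging).

(a) P = 0.00363 W  (b) Q = 0.0419 VAR  (c) S = 0.04205 VA  (d) PF = 0.08631 (lagging)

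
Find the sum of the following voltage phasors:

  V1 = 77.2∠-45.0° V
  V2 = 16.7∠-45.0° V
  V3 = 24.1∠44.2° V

Step 1 — Convert each phasor to rectangular form:
  V1 = 77.2·(cos(-45.0°) + j·sin(-45.0°)) = 54.59 - j54.59 V
  V2 = 16.7·(cos(-45.0°) + j·sin(-45.0°)) = 11.81 - j11.81 V
  V3 = 24.1·(cos(44.2°) + j·sin(44.2°)) = 17.28 + j16.8 V
Step 2 — Sum components: V_total = 83.67 - j49.6 V.
Step 3 — Convert to polar: |V_total| = 97.27 V, ∠V_total = -30.7°.

V_total = 97.27∠-30.7° V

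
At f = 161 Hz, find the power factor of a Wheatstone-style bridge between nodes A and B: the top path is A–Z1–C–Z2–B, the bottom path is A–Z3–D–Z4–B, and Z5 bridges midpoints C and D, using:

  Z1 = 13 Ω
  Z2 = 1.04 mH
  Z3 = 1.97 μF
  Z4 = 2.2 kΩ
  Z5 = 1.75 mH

Step 1 — Angular frequency: ω = 2π·f = 2π·161 = 1012 rad/s.
Step 2 — Component impedances:
  Z1: Z = R = 13 Ω
  Z2: Z = jωL = j·1012·0.00104 = 0 + j1.052 Ω
  Z3: Z = 1/(jωC) = -j/(ω·C) = 0 - j501.8 Ω
  Z4: Z = R = 2200 Ω
  Z5: Z = jωL = j·1012·0.00175 = 0 + j1.77 Ω
Step 3 — Bridge requires nodal analysis (the Z5 bridge couples midpoints C and D, so the two paths cannot be reduced to a simple series/parallel combination). Setting node B to ground and injecting 1 A at node A, the 3-node admittance system at A, C, D solves to V_A = Z_AB = 12.99 + j0.7143 Ω = 13.01∠3.1° Ω.
Step 4 — Power factor: PF = cos(φ) = Re(Z)/|Z| = 12.99/13.01 = 0.9985.
Step 5 — Type: Im(Z) = 0.7143 ⇒ lagging (phase φ = 3.1°).

PF = 0.9985 (lagging, φ = 3.1°)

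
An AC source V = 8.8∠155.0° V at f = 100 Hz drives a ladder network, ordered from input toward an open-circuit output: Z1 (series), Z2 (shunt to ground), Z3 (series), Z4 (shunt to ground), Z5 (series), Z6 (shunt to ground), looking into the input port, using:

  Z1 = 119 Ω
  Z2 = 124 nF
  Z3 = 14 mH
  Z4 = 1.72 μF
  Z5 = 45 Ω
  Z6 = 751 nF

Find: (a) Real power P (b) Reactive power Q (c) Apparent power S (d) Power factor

Step 1 — Angular frequency: ω = 2π·f = 2π·100 = 628.3 rad/s.
Step 2 — Component impedances:
  Z1: Z = R = 119 Ω
  Z2: Z = 1/(jωC) = -j/(ω·C) = 0 - j1.284e+04 Ω
  Z3: Z = jωL = j·628.3·0.014 = 0 + j8.796 Ω
  Z4: Z = 1/(jωC) = -j/(ω·C) = 0 - j925.3 Ω
  Z5: Z = R = 45 Ω
  Z6: Z = 1/(jωC) = -j/(ω·C) = 0 - j2119 Ω
Step 3 — Ladder network (open output): work backward from the far end, alternating series and parallel combinations. Z_in = 122.8 - j605.4 Ω = 617.7∠-78.5° Ω.
Step 4 — Source phasor: V = 8.8∠155.0° V = -7.976 + j3.719 V.
Step 5 — Current: I = V / Z = -0.008467 - j0.01146 A = 0.01425∠-126.5° A.
Step 6 — Complex power: S = V·I* = 0.02492 - j0.1229 VA.
Step 7 — Real power: P = Re(S) = 0.02492 W.
Step 8 — Reactive power: Q = Im(S) = -0.1229 VAR.
Step 9 — Apparent power: |S| = 0.1254 VA.
Step 10 — Power factor: PF = P/|S| = 0.1988 (leading).

(a) P = 0.02492 W  (b) Q = -0.1229 VAR  (c) S = 0.1254 VA  (d) PF = 0.1988 (leading)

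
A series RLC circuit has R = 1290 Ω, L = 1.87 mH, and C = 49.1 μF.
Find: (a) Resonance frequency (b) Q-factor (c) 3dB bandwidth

Step 1 — Resonance condition Im(Z)=0 gives ω₀ = 1/√(LC).
Step 2 — ω₀ = 1/√(0.00187·4.91e-05) = 3300 rad/s.
Step 3 — f₀ = ω₀/(2π) = 525.2 Hz.
Step 4 — Series Q: Q = ω₀L/R = 3300·0.00187/1290 = 0.004784.
Step 5 — 3dB bandwidth: Δω = ω₀/Q = 6.898e+05 rad/s; BW = Δω/(2π) = 1.098e+05 Hz.

(a) f₀ = 525.2 Hz  (b) Q = 0.004784  (c) BW = 1.098e+05 Hz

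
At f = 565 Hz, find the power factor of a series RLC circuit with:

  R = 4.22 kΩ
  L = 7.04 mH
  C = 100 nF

Step 1 — Angular frequency: ω = 2π·f = 2π·565 = 3550 rad/s.
Step 2 — Component impedances:
  R: Z = R = 4220 Ω
  L: Z = jωL = j·3550·0.00704 = 0 + j24.99 Ω
  C: Z = 1/(jωC) = -j/(ω·C) = 0 - j2817 Ω
Step 3 — Series combination: Z_total = R + L + C = 4220 - j2792 Ω = 5060∠-33.5° Ω.
Step 4 — Power factor: PF = cos(φ) = Re(Z)/|Z| = 4220/5060 = 0.834.
Step 5 — Type: Im(Z) = -2792 ⇒ leading (phase φ = -33.5°).

PF = 0.834 (leading, φ = -33.5°)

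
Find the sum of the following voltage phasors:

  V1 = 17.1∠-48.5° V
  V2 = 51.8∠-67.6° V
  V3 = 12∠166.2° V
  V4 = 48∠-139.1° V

Step 1 — Convert each phasor to rectangular form:
  V1 = 17.1·(cos(-48.5°) + j·sin(-48.5°)) = 11.33 - j12.81 V
  V2 = 51.8·(cos(-67.6°) + j·sin(-67.6°)) = 19.74 - j47.89 V
  V3 = 12·(cos(166.2°) + j·sin(166.2°)) = -11.65 + j2.862 V
  V4 = 48·(cos(-139.1°) + j·sin(-139.1°)) = -36.28 - j31.43 V
Step 2 — Sum components: V_total = -16.86 - j89.26 V.
Step 3 — Convert to polar: |V_total| = 90.84 V, ∠V_total = -100.7°.

V_total = 90.84∠-100.7° V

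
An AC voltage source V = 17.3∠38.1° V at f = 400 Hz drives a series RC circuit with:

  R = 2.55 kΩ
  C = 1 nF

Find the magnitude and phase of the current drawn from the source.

Step 1 — Angular frequency: ω = 2π·f = 2π·400 = 2513 rad/s.
Step 2 — Component impedances:
  R: Z = R = 2550 Ω
  C: Z = 1/(jωC) = -j/(ω·C) = 0 - j3.979e+05 Ω
Step 3 — Series combination: Z_total = R + C = 2550 - j3.979e+05 Ω = 3.979e+05∠-89.6° Ω.
Step 4 — Source phasor: V = 17.3∠38.1° V = 13.61 + j10.67 V.
Step 5 — Ohm's law: I = V / Z_total = (13.61 + j10.67) / (2550 - j3.979e+05) = -2.661e-05 + j3.439e-05 A.
Step 6 — Convert to polar: |I| = 4.348e-05 A, ∠I = 127.7°.

I = 4.348e-05∠127.7° A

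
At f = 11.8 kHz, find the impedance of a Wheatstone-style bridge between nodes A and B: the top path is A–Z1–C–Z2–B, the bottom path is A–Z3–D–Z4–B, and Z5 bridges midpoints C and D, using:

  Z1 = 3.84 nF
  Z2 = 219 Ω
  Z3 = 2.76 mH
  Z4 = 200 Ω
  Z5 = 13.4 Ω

Step 1 — Angular frequency: ω = 2π·f = 2π·1.18e+04 = 7.414e+04 rad/s.
Step 2 — Component impedances:
  Z1: Z = 1/(jωC) = -j/(ω·C) = 0 - j3512 Ω
  Z2: Z = R = 219 Ω
  Z3: Z = jωL = j·7.414e+04·0.00276 = 0 + j204.6 Ω
  Z4: Z = R = 200 Ω
  Z5: Z = R = 13.4 Ω
Step 3 — Bridge requires nodal analysis (the Z5 bridge couples midpoints C and D, so the two paths cannot be reduced to a simple series/parallel combination). Setting node B to ground and injecting 1 A at node A, the 3-node admittance system at A, C, D solves to V_A = Z_AB = 108.3 + j217.3 Ω = 242.8∠63.5° Ω.

Z = 108.3 + j217.3 Ω = 242.8∠63.5° Ω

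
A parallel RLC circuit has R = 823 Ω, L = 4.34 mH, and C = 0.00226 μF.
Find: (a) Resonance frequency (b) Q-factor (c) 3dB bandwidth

Step 1 — Resonance: ω₀ = 1/√(LC) = 1/√(0.00434·2.26e-09) = 3.193e+05 rad/s.
Step 2 — f₀ = ω₀/(2π) = 5.082e+04 Hz.
Step 3 — Parallel Q: Q = R/(ω₀L) = 823/(3.193e+05·0.00434) = 0.5939.
Step 4 — Bandwidth: Δω = ω₀/Q = 5.376e+05 rad/s; BW = Δω/(2π) = 8.557e+04 Hz.

(a) f₀ = 5.082e+04 Hz  (b) Q = 0.5939  (c) BW = 8.557e+04 Hz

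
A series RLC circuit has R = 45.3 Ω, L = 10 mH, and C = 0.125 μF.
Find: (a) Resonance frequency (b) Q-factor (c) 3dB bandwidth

Step 1 — Resonance: ω₀ = 1/√(LC) = 1/√(0.01·1.25e-07) = 2.828e+04 rad/s.
Step 2 — f₀ = ω₀/(2π) = 4502 Hz.
Step 3 — Series Q: Q = ω₀L/R = 2.828e+04·0.01/45.3 = 6.244.
Step 4 — Bandwidth: Δω = ω₀/Q = 4530 rad/s; BW = Δω/(2π) = 721 Hz.

(a) f₀ = 4502 Hz  (b) Q = 6.244  (c) BW = 721 Hz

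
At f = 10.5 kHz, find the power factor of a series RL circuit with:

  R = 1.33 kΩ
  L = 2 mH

Step 1 — Angular frequency: ω = 2π·f = 2π·1.05e+04 = 6.597e+04 rad/s.
Step 2 — Component impedances:
  R: Z = R = 1330 Ω
  L: Z = jωL = j·6.597e+04·0.002 = 0 + j131.9 Ω
Step 3 — Series combination: Z_total = R + L = 1330 + j131.9 Ω = 1337∠5.7° Ω.
Step 4 — Power factor: PF = cos(φ) = Re(Z)/|Z| = 1330/1336.5 = 0.9951.
Step 5 — Type: Im(Z) = 131.9 ⇒ lagging (phase φ = 5.7°).

PF = 0.9951 (lagging, φ = 5.7°)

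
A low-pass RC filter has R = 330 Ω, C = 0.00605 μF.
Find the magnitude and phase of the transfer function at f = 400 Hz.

Step 1 — Angular frequency: ω = 2π·400 = 2513 rad/s.
Step 2 — Transfer function: H(jω) = 1/(1 + jωRC).
Step 3 — Denominator: 1 + jωRC = 1 + j·2513·330·6.05e-09 = 1 + j0.005018.
Step 4 — H = 1 - j0.005018.
Step 5 — Magnitude: |H| = 1 (-0.0 dB); phase: φ = -0.3°.

|H| = 1 (-0.0 dB), φ = -0.3°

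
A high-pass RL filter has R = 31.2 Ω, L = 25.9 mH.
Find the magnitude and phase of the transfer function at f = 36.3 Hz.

Step 1 — Angular frequency: ω = 2π·36.3 = 228.1 rad/s.
Step 2 — Transfer function: H(jω) = jωL/(R + jωL).
Step 3 — Numerator jωL = j·5.907; denominator R + jωL = 31.2 + j5.907.
Step 4 — H = 0.03461 + j0.1828.
Step 5 — Magnitude: |H| = 0.186 (-14.6 dB); phase: φ = 79.3°.

|H| = 0.186 (-14.6 dB), φ = 79.3°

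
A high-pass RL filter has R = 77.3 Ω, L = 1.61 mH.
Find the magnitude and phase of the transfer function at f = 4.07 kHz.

Step 1 — Angular frequency: ω = 2π·4070 = 2.557e+04 rad/s.
Step 2 — Transfer function: H(jω) = jωL/(R + jωL).
Step 3 — Numerator jωL = j·41.17; denominator R + jωL = 77.3 + j41.17.
Step 4 — H = 0.221 + j0.4149.
Step 5 — Magnitude: |H| = 0.4701 (-6.6 dB); phase: φ = 62.0°.

|H| = 0.4701 (-6.6 dB), φ = 62.0°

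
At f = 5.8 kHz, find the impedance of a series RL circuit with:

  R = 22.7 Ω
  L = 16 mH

Step 1 — Angular frequency: ω = 2π·f = 2π·5800 = 3.644e+04 rad/s.
Step 2 — Component impedances:
  R: Z = R = 22.7 Ω
  L: Z = jωL = j·3.644e+04·0.016 = 0 + j583.1 Ω
Step 3 — Series combination: Z_total = R + L = 22.7 + j583.1 Ω = 583.5∠87.8° Ω.

Z = 22.7 + j583.1 Ω = 583.5∠87.8° Ω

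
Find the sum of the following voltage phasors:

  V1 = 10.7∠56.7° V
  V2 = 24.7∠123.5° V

Step 1 — Convert each phasor to rectangular form:
  V1 = 10.7·(cos(56.7°) + j·sin(56.7°)) = 5.875 + j8.943 V
  V2 = 24.7·(cos(123.5°) + j·sin(123.5°)) = -13.63 + j20.6 V
Step 2 — Sum components: V_total = -7.758 + j29.54 V.
Step 3 — Convert to polar: |V_total| = 30.54 V, ∠V_total = 104.7°.

V_total = 30.54∠104.7° V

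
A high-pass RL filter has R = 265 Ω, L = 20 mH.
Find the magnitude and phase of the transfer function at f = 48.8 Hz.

Step 1 — Angular frequency: ω = 2π·48.8 = 306.6 rad/s.
Step 2 — Transfer function: H(jω) = jωL/(R + jωL).
Step 3 — Numerator jωL = j·6.132; denominator R + jωL = 265 + j6.132.
Step 4 — H = 0.0005352 + j0.02313.
Step 5 — Magnitude: |H| = 0.02313 (-32.7 dB); phase: φ = 88.7°.

|H| = 0.02313 (-32.7 dB), φ = 88.7°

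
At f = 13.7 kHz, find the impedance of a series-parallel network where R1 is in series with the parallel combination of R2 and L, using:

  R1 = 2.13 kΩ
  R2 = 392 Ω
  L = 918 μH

Step 1 — Angular frequency: ω = 2π·f = 2π·1.37e+04 = 8.608e+04 rad/s.
Step 2 — Component impedances:
  R1: Z = R = 2130 Ω
  R2: Z = R = 392 Ω
  L: Z = jωL = j·8.608e+04·0.000918 = 0 + j79.02 Ω
Step 3 — Parallel branch: R2 || L = 1/(1/R2 + 1/L) = 15.31 + j75.94 Ω.
Step 4 — Series with R1: Z_total = R1 + (R2 || L) = 2145 + j75.94 Ω = 2147∠2.0° Ω.

Z = 2145 + j75.94 Ω = 2147∠2.0° Ω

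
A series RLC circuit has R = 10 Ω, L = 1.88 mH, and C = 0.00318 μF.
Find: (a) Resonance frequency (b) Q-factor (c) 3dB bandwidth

Step 1 — Resonance: ω₀ = 1/√(LC) = 1/√(0.00188·3.18e-09) = 4.09e+05 rad/s.
Step 2 — f₀ = ω₀/(2π) = 6.509e+04 Hz.
Step 3 — Series Q: Q = ω₀L/R = 4.09e+05·0.00188/10 = 76.89.
Step 4 — Bandwidth: Δω = ω₀/Q = 5319 rad/s; BW = Δω/(2π) = 846.6 Hz.

(a) f₀ = 6.509e+04 Hz  (b) Q = 76.89  (c) BW = 846.6 Hz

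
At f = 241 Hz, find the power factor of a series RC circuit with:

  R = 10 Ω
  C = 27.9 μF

Step 1 — Angular frequency: ω = 2π·f = 2π·241 = 1514 rad/s.
Step 2 — Component impedances:
  R: Z = R = 10 Ω
  C: Z = 1/(jωC) = -j/(ω·C) = 0 - j23.67 Ω
Step 3 — Series combination: Z_total = R + C = 10 - j23.67 Ω = 25.7∠-67.1° Ω.
Step 4 — Power factor: PF = cos(φ) = Re(Z)/|Z| = 10/25.696 = 0.3892.
Step 5 — Type: Im(Z) = -23.67 ⇒ leading (phase φ = -67.1°).

PF = 0.3892 (leading, φ = -67.1°)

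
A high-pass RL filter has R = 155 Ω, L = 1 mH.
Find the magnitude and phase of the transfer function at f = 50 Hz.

Step 1 — Angular frequency: ω = 2π·50 = 314.2 rad/s.
Step 2 — Transfer function: H(jω) = jωL/(R + jωL).
Step 3 — Numerator jωL = j·0.3142; denominator R + jωL = 155 + j0.3142.
Step 4 — H = 4.108e-06 + j0.002027.
Step 5 — Magnitude: |H| = 0.002027 (-53.9 dB); phase: φ = 89.9°.

|H| = 0.002027 (-53.9 dB), φ = 89.9°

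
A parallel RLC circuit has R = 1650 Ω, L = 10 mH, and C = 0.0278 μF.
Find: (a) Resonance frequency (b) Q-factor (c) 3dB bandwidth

Step 1 — Resonance: ω₀ = 1/√(LC) = 1/√(0.01·2.78e-08) = 5.998e+04 rad/s.
Step 2 — f₀ = ω₀/(2π) = 9545 Hz.
Step 3 — Parallel Q: Q = R/(ω₀L) = 1650/(5.998e+04·0.01) = 2.751.
Step 4 — Bandwidth: Δω = ω₀/Q = 2.18e+04 rad/s; BW = Δω/(2π) = 3470 Hz.

(a) f₀ = 9545 Hz  (b) Q = 2.751  (c) BW = 3470 Hz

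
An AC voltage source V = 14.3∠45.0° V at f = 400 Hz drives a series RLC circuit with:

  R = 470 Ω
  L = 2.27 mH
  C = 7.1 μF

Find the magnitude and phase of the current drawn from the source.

Step 1 — Angular frequency: ω = 2π·f = 2π·400 = 2513 rad/s.
Step 2 — Component impedances:
  R: Z = R = 470 Ω
  L: Z = jωL = j·2513·0.00227 = 0 + j5.705 Ω
  C: Z = 1/(jωC) = -j/(ω·C) = 0 - j56.04 Ω
Step 3 — Series combination: Z_total = R + L + C = 470 - j50.34 Ω = 472.7∠-6.1° Ω.
Step 4 — Source phasor: V = 14.3∠45.0° V = 10.11 + j10.11 V.
Step 5 — Ohm's law: I = V / Z_total = (10.11 + j10.11) / (470 - j50.34) = 0.01899 + j0.02355 A.
Step 6 — Convert to polar: |I| = 0.03025 A, ∠I = 51.1°.

I = 0.03025∠51.1° A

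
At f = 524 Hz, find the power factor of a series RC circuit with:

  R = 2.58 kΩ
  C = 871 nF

Step 1 — Angular frequency: ω = 2π·f = 2π·524 = 3292 rad/s.
Step 2 — Component impedances:
  R: Z = R = 2580 Ω
  C: Z = 1/(jωC) = -j/(ω·C) = 0 - j348.7 Ω
Step 3 — Series combination: Z_total = R + C = 2580 - j348.7 Ω = 2603∠-7.7° Ω.
Step 4 — Power factor: PF = cos(φ) = Re(Z)/|Z| = 2580/2603.5 = 0.991.
Step 5 — Type: Im(Z) = -348.7 ⇒ leading (phase φ = -7.7°).

PF = 0.991 (leading, φ = -7.7°)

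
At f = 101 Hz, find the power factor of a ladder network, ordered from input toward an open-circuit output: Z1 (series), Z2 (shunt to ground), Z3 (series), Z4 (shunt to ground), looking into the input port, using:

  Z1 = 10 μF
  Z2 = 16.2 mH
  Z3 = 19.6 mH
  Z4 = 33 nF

Step 1 — Angular frequency: ω = 2π·f = 2π·101 = 634.6 rad/s.
Step 2 — Component impedances:
  Z1: Z = 1/(jωC) = -j/(ω·C) = 0 - j157.6 Ω
  Z2: Z = jωL = j·634.6·0.0162 = 0 + j10.28 Ω
  Z3: Z = jωL = j·634.6·0.0196 = 0 + j12.44 Ω
  Z4: Z = 1/(jωC) = -j/(ω·C) = 0 - j4.775e+04 Ω
Step 3 — Ladder network (open output): work backward from the far end, alternating series and parallel combinations. Z_in = 0 - j147.3 Ω = 147.3∠-90.0° Ω.
Step 4 — Power factor: PF = cos(φ) = Re(Z)/|Z| = 0/147.3 = 0.
Step 5 — Type: Im(Z) = -147.3 ⇒ leading (phase φ = -90.0°).

PF = 0 (leading, φ = -90.0°)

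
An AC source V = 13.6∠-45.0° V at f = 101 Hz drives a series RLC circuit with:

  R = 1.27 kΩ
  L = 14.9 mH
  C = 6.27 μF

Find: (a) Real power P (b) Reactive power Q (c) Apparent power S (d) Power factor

Step 1 — Angular frequency: ω = 2π·f = 2π·101 = 634.6 rad/s.
Step 2 — Component impedances:
  R: Z = R = 1270 Ω
  L: Z = jωL = j·634.6·0.0149 = 0 + j9.456 Ω
  C: Z = 1/(jωC) = -j/(ω·C) = 0 - j251.3 Ω
Step 3 — Series combination: Z_total = R + L + C = 1270 - j241.9 Ω = 1293∠-10.8° Ω.
Step 4 — Source phasor: V = 13.6∠-45.0° V = 9.617 - j9.617 V.
Step 5 — Current: I = V / Z = 0.008699 - j0.005916 A = 0.01052∠-34.2° A.
Step 6 — Complex power: S = V·I* = 0.1405 - j0.02677 VA.
Step 7 — Real power: P = Re(S) = 0.1405 W.
Step 8 — Reactive power: Q = Im(S) = -0.02677 VAR.
Step 9 — Apparent power: |S| = 0.1431 VA.
Step 10 — Power factor: PF = P/|S| = 0.9823 (leading).

(a) P = 0.1405 W  (b) Q = -0.02677 VAR  (c) S = 0.1431 VA  (d) PF = 0.9823 (leading)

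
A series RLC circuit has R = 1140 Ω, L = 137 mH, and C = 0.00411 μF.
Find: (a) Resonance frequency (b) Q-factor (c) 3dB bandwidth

Step 1 — Resonance condition Im(Z)=0 gives ω₀ = 1/√(LC).
Step 2 — ω₀ = 1/√(0.137·4.11e-09) = 4.214e+04 rad/s.
Step 3 — f₀ = ω₀/(2π) = 6707 Hz.
Step 4 — Series Q: Q = ω₀L/R = 4.214e+04·0.137/1140 = 5.064.
Step 5 — 3dB bandwidth: Δω = ω₀/Q = 8321 rad/s; BW = Δω/(2π) = 1324 Hz.

(a) f₀ = 6707 Hz  (b) Q = 5.064  (c) BW = 1324 Hz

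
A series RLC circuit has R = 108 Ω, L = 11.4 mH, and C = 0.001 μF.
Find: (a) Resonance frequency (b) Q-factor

Step 1 — Resonance condition Im(Z)=0 gives ω₀ = 1/√(LC).
Step 2 — ω₀ = 1/√(0.0114·1e-09) = 2.962e+05 rad/s.
Step 3 — f₀ = ω₀/(2π) = 4.714e+04 Hz.
Step 4 — Series Q: Q = ω₀L/R = 2.962e+05·0.0114/108 = 31.26.

(a) f₀ = 4.714e+04 Hz  (b) Q = 31.26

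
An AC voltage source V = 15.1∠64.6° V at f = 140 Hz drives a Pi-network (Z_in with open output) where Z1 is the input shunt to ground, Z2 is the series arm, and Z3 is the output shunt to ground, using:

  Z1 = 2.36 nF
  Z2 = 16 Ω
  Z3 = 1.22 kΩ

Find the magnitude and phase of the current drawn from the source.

Step 1 — Angular frequency: ω = 2π·f = 2π·140 = 879.6 rad/s.
Step 2 — Component impedances:
  Z1: Z = 1/(jωC) = -j/(ω·C) = 0 - j4.817e+05 Ω
  Z2: Z = R = 16 Ω
  Z3: Z = R = 1220 Ω
Step 3 — With open output, the series arm Z2 and the output shunt Z3 appear in series to ground: Z2 + Z3 = 1236 Ω.
Step 4 — Parallel with input shunt Z1: Z_in = Z1 || (Z2 + Z3) = 1236 - j3.171 Ω = 1236∠-0.1° Ω.
Step 5 — Source phasor: V = 15.1∠64.6° V = 6.477 + j13.64 V.
Step 6 — Ohm's law: I = V / Z_total = (6.477 + j13.64) / (1236 - j3.171) = 0.005212 + j0.01105 A.
Step 7 — Convert to polar: |I| = 0.01222 A, ∠I = 64.7°.

I = 0.01222∠64.7° A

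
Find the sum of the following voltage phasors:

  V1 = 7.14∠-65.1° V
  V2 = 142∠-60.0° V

Step 1 — Convert each phasor to rectangular form:
  V1 = 7.14·(cos(-65.1°) + j·sin(-65.1°)) = 3.006 - j6.476 V
  V2 = 142·(cos(-60.0°) + j·sin(-60.0°)) = 71 - j123 V
Step 2 — Sum components: V_total = 74.01 - j129.5 V.
Step 3 — Convert to polar: |V_total| = 149.1 V, ∠V_total = -60.2°.

V_total = 149.1∠-60.2° V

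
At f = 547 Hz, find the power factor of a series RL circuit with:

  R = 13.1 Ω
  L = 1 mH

Step 1 — Angular frequency: ω = 2π·f = 2π·547 = 3437 rad/s.
Step 2 — Component impedances:
  R: Z = R = 13.1 Ω
  L: Z = jωL = j·3437·0.001 = 0 + j3.437 Ω
Step 3 — Series combination: Z_total = R + L = 13.1 + j3.437 Ω = 13.54∠14.7° Ω.
Step 4 — Power factor: PF = cos(φ) = Re(Z)/|Z| = 13.1/13.543 = 0.9673.
Step 5 — Type: Im(Z) = 3.437 ⇒ lagging (phase φ = 14.7°).

PF = 0.9673 (lagging, φ = 14.7°)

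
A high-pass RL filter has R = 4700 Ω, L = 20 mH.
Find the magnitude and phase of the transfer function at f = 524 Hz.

Step 1 — Angular frequency: ω = 2π·524 = 3292 rad/s.
Step 2 — Transfer function: H(jω) = jωL/(R + jωL).
Step 3 — Numerator jωL = j·65.85; denominator R + jωL = 4700 + j65.85.
Step 4 — H = 0.0001962 + j0.01401.
Step 5 — Magnitude: |H| = 0.01401 (-37.1 dB); phase: φ = 89.2°.

|H| = 0.01401 (-37.1 dB), φ = 89.2°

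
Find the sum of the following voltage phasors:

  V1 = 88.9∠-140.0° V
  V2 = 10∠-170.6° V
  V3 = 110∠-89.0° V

Step 1 — Convert each phasor to rectangular form:
  V1 = 88.9·(cos(-140.0°) + j·sin(-140.0°)) = -68.1 - j57.14 V
  V2 = 10·(cos(-170.6°) + j·sin(-170.6°)) = -9.866 - j1.633 V
  V3 = 110·(cos(-89.0°) + j·sin(-89.0°)) = 1.92 - j110 V
Step 2 — Sum components: V_total = -76.05 - j168.8 V.
Step 3 — Convert to polar: |V_total| = 185.1 V, ∠V_total = -114.3°.

V_total = 185.1∠-114.3° V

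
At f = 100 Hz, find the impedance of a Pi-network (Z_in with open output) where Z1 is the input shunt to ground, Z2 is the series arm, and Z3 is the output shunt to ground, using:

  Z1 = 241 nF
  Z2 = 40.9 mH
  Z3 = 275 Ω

Step 1 — Angular frequency: ω = 2π·f = 2π·100 = 628.3 rad/s.
Step 2 — Component impedances:
  Z1: Z = 1/(jωC) = -j/(ω·C) = 0 - j6604 Ω
  Z2: Z = jωL = j·628.3·0.0409 = 0 + j25.7 Ω
  Z3: Z = R = 275 Ω
Step 3 — With open output, the series arm Z2 and the output shunt Z3 appear in series to ground: Z2 + Z3 = 275 + j25.7 Ω.
Step 4 — Parallel with input shunt Z1: Z_in = Z1 || (Z2 + Z3) = 276.7 + j14.23 Ω = 277∠2.9° Ω.

Z = 276.7 + j14.23 Ω = 277∠2.9° Ω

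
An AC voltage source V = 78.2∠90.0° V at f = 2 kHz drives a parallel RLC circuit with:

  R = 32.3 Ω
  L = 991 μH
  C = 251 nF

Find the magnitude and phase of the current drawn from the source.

Step 1 — Angular frequency: ω = 2π·f = 2π·2000 = 1.257e+04 rad/s.
Step 2 — Component impedances:
  R: Z = R = 32.3 Ω
  L: Z = jωL = j·1.257e+04·0.000991 = 0 + j12.45 Ω
  C: Z = 1/(jωC) = -j/(ω·C) = 0 - j317 Ω
Step 3 — Parallel combination: 1/Z_total = 1/R + 1/L + 1/C; Z_total = 4.48 + j11.16 Ω = 12.03∠68.1° Ω.
Step 4 — Source phasor: V = 78.2∠90.0° V = 0 + j78.2 V.
Step 5 — Ohm's law: I = V / Z_total = (0 + j78.2) / (4.48 + j11.16) = 6.033 + j2.421 A.
Step 6 — Convert to polar: |I| = 6.5 A, ∠I = 21.9°.

I = 6.5∠21.9° A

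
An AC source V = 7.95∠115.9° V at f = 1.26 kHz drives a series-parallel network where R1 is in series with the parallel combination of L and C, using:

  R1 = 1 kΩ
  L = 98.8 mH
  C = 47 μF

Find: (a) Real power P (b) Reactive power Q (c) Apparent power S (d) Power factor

Step 1 — Angular frequency: ω = 2π·f = 2π·1260 = 7917 rad/s.
Step 2 — Component impedances:
  R1: Z = R = 1000 Ω
  L: Z = jωL = j·7917·0.0988 = 0 + j782.2 Ω
  C: Z = 1/(jωC) = -j/(ω·C) = 0 - j2.688 Ω
Step 3 — Parallel branch: L || C = 1/(1/L + 1/C) = 0 - j2.697 Ω.
Step 4 — Series with R1: Z_total = R1 + (L || C) = 1000 - j2.697 Ω = 1000∠-0.2° Ω.
Step 5 — Source phasor: V = 7.95∠115.9° V = -3.473 + j7.151 V.
Step 6 — Current: I = V / Z = -0.003492 + j0.007142 A = 0.00795∠116.1° A.
Step 7 — Complex power: S = V·I* = 0.0632 - j0.0001704 VA.
Step 8 — Real power: P = Re(S) = 0.0632 W.
Step 9 — Reactive power: Q = Im(S) = -0.0001704 VAR.
Step 10 — Apparent power: |S| = 0.0632 VA.
Step 11 — Power factor: PF = P/|S| = 1 (leading).

(a) P = 0.0632 W  (b) Q = -0.0001704 VAR  (c) S = 0.0632 VA  (d) PF = 1 (leading)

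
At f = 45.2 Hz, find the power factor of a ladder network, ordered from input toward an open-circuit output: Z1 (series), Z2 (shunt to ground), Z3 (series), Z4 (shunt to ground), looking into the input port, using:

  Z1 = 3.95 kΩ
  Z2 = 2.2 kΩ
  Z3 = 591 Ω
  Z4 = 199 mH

Step 1 — Angular frequency: ω = 2π·f = 2π·45.2 = 284 rad/s.
Step 2 — Component impedances:
  Z1: Z = R = 3950 Ω
  Z2: Z = R = 2200 Ω
  Z3: Z = R = 591 Ω
  Z4: Z = jωL = j·284·0.199 = 0 + j56.52 Ω
Step 3 — Ladder network (open output): work backward from the far end, alternating series and parallel combinations. Z_in = 4417 + j35.1 Ω = 4417∠0.5° Ω.
Step 4 — Power factor: PF = cos(φ) = Re(Z)/|Z| = 4417/4417 = 1.
Step 5 — Type: Im(Z) = 35.1 ⇒ lagging (phase φ = 0.5°).

PF = 1 (lagging, φ = 0.5°)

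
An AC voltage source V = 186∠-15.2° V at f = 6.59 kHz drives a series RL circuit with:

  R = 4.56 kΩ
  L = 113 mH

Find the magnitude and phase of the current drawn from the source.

Step 1 — Angular frequency: ω = 2π·f = 2π·6590 = 4.141e+04 rad/s.
Step 2 — Component impedances:
  R: Z = R = 4560 Ω
  L: Z = jωL = j·4.141e+04·0.113 = 0 + j4679 Ω
Step 3 — Series combination: Z_total = R + L = 4560 + j4679 Ω = 6533∠45.7° Ω.
Step 4 — Source phasor: V = 186∠-15.2° V = 179.5 - j48.77 V.
Step 5 — Ohm's law: I = V / Z_total = (179.5 - j48.77) / (4560 + j4679) = 0.01383 - j0.02488 A.
Step 6 — Convert to polar: |I| = 0.02847 A, ∠I = -60.9°.

I = 0.02847∠-60.9° A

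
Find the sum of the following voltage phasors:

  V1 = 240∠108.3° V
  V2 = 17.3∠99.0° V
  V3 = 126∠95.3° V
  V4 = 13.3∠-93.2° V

Step 1 — Convert each phasor to rectangular form:
  V1 = 240·(cos(108.3°) + j·sin(108.3°)) = -75.36 + j227.9 V
  V2 = 17.3·(cos(99.0°) + j·sin(99.0°)) = -2.706 + j17.09 V
  V3 = 126·(cos(95.3°) + j·sin(95.3°)) = -11.64 + j125.5 V
  V4 = 13.3·(cos(-93.2°) + j·sin(-93.2°)) = -0.7424 - j13.28 V
Step 2 — Sum components: V_total = -90.45 + j357.1 V.
Step 3 — Convert to polar: |V_total| = 368.4 V, ∠V_total = 104.2°.

V_total = 368.4∠104.2° V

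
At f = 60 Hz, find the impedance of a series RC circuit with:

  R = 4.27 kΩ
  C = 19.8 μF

Step 1 — Angular frequency: ω = 2π·f = 2π·60 = 377 rad/s.
Step 2 — Component impedances:
  R: Z = R = 4270 Ω
  C: Z = 1/(jωC) = -j/(ω·C) = 0 - j134 Ω
Step 3 — Series combination: Z_total = R + C = 4270 - j134 Ω = 4272∠-1.8° Ω.

Z = 4270 - j134 Ω = 4272∠-1.8° Ω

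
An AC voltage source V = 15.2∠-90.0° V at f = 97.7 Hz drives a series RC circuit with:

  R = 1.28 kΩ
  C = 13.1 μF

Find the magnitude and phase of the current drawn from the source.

Step 1 — Angular frequency: ω = 2π·f = 2π·97.7 = 613.9 rad/s.
Step 2 — Component impedances:
  R: Z = R = 1280 Ω
  C: Z = 1/(jωC) = -j/(ω·C) = 0 - j124.4 Ω
Step 3 — Series combination: Z_total = R + C = 1280 - j124.4 Ω = 1286∠-5.5° Ω.
Step 4 — Source phasor: V = 15.2∠-90.0° V = 0 - j15.2 V.
Step 5 — Ohm's law: I = V / Z_total = (0 - j15.2) / (1280 - j124.4) = 0.001143 - j0.01176 A.
Step 6 — Convert to polar: |I| = 0.01182 A, ∠I = -84.5°.

I = 0.01182∠-84.5° A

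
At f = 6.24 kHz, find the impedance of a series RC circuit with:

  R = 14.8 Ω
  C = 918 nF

Step 1 — Angular frequency: ω = 2π·f = 2π·6240 = 3.921e+04 rad/s.
Step 2 — Component impedances:
  R: Z = R = 14.8 Ω
  C: Z = 1/(jωC) = -j/(ω·C) = 0 - j27.78 Ω
Step 3 — Series combination: Z_total = R + C = 14.8 - j27.78 Ω = 31.48∠-62.0° Ω.

Z = 14.8 - j27.78 Ω = 31.48∠-62.0° Ω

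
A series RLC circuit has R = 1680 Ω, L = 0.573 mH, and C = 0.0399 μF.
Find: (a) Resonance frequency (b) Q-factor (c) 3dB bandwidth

Step 1 — Resonance condition Im(Z)=0 gives ω₀ = 1/√(LC).
Step 2 — ω₀ = 1/√(0.000573·3.99e-08) = 2.091e+05 rad/s.
Step 3 — f₀ = ω₀/(2π) = 3.329e+04 Hz.
Step 4 — Series Q: Q = ω₀L/R = 2.091e+05·0.000573/1680 = 0.07133.
Step 5 — 3dB bandwidth: Δω = ω₀/Q = 2.932e+06 rad/s; BW = Δω/(2π) = 4.666e+05 Hz.

(a) f₀ = 3.329e+04 Hz  (b) Q = 0.07133  (c) BW = 4.666e+05 Hz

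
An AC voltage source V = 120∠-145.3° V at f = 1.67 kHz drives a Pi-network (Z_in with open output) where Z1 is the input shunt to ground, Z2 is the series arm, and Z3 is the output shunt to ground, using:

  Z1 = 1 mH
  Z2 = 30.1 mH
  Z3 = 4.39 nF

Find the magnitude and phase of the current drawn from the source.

Step 1 — Angular frequency: ω = 2π·f = 2π·1670 = 1.049e+04 rad/s.
Step 2 — Component impedances:
  Z1: Z = jωL = j·1.049e+04·0.001 = 0 + j10.49 Ω
  Z2: Z = jωL = j·1.049e+04·0.0301 = 0 + j315.8 Ω
  Z3: Z = 1/(jωC) = -j/(ω·C) = 0 - j2.171e+04 Ω
Step 3 — With open output, the series arm Z2 and the output shunt Z3 appear in series to ground: Z2 + Z3 = 0 - j2.139e+04 Ω.
Step 4 — Parallel with input shunt Z1: Z_in = Z1 || (Z2 + Z3) = 0 + j10.5 Ω = 10.5∠90.0° Ω.
Step 5 — Source phasor: V = 120∠-145.3° V = -98.66 - j68.31 V.
Step 6 — Ohm's law: I = V / Z_total = (-98.66 - j68.31) / (0 + j10.5) = -6.507 + j9.398 A.
Step 7 — Convert to polar: |I| = 11.43 A, ∠I = 124.7°.

I = 11.43∠124.7° A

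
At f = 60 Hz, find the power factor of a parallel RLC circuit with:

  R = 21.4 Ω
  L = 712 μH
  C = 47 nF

Step 1 — Angular frequency: ω = 2π·f = 2π·60 = 377 rad/s.
Step 2 — Component impedances:
  R: Z = R = 21.4 Ω
  L: Z = jωL = j·377·0.000712 = 0 + j0.2684 Ω
  C: Z = 1/(jωC) = -j/(ω·C) = 0 - j5.644e+04 Ω
Step 3 — Parallel combination: 1/Z_total = 1/R + 1/L + 1/C; Z_total = 0.003366 + j0.2684 Ω = 0.2684∠89.3° Ω.
Step 4 — Power factor: PF = cos(φ) = Re(Z)/|Z| = 0.003366/0.2684 = 0.01254.
Step 5 — Type: Im(Z) = 0.2684 ⇒ lagging (phase φ = 89.3°).

PF = 0.01254 (lagging, φ = 89.3°)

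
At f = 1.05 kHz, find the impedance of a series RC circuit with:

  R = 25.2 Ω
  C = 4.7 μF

Step 1 — Angular frequency: ω = 2π·f = 2π·1050 = 6597 rad/s.
Step 2 — Component impedances:
  R: Z = R = 25.2 Ω
  C: Z = 1/(jωC) = -j/(ω·C) = 0 - j32.25 Ω
Step 3 — Series combination: Z_total = R + C = 25.2 - j32.25 Ω = 40.93∠-52.0° Ω.

Z = 25.2 - j32.25 Ω = 40.93∠-52.0° Ω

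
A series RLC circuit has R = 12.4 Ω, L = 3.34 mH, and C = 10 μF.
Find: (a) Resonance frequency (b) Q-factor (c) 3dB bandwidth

Step 1 — Resonance: ω₀ = 1/√(LC) = 1/√(0.00334·1e-05) = 5472 rad/s.
Step 2 — f₀ = ω₀/(2π) = 870.9 Hz.
Step 3 — Series Q: Q = ω₀L/R = 5472·0.00334/12.4 = 1.474.
Step 4 — Bandwidth: Δω = ω₀/Q = 3713 rad/s; BW = Δω/(2π) = 590.9 Hz.

(a) f₀ = 870.9 Hz  (b) Q = 1.474  (c) BW = 590.9 Hz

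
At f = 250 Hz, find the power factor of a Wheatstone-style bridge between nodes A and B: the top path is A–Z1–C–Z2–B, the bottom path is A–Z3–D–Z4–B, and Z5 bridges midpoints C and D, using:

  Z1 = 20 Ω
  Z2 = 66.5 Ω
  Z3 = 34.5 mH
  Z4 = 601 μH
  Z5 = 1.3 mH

Step 1 — Angular frequency: ω = 2π·f = 2π·250 = 1571 rad/s.
Step 2 — Component impedances:
  Z1: Z = R = 20 Ω
  Z2: Z = R = 66.5 Ω
  Z3: Z = jωL = j·1571·0.0345 = 0 + j54.19 Ω
  Z4: Z = jωL = j·1571·0.000601 = 0 + j0.944 Ω
  Z5: Z = jωL = j·1571·0.0013 = 0 + j2.042 Ω
Step 3 — Bridge requires nodal analysis (the Z5 bridge couples midpoints C and D, so the two paths cannot be reduced to a simple series/parallel combination). Setting node B to ground and injecting 1 A at node A, the 3-node admittance system at A, C, D solves to V_A = Z_AB = 16.59 + j8.822 Ω = 18.79∠28.0° Ω.
Step 4 — Power factor: PF = cos(φ) = Re(Z)/|Z| = 16.5933/18.7926 = 0.883.
Step 5 — Type: Im(Z) = 8.822 ⇒ lagging (phase φ = 28.0°).

PF = 0.883 (lagging, φ = 28.0°)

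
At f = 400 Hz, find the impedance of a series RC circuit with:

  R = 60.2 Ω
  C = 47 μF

Step 1 — Angular frequency: ω = 2π·f = 2π·400 = 2513 rad/s.
Step 2 — Component impedances:
  R: Z = R = 60.2 Ω
  C: Z = 1/(jωC) = -j/(ω·C) = 0 - j8.466 Ω
Step 3 — Series combination: Z_total = R + C = 60.2 - j8.466 Ω = 60.79∠-8.0° Ω.

Z = 60.2 - j8.466 Ω = 60.79∠-8.0° Ω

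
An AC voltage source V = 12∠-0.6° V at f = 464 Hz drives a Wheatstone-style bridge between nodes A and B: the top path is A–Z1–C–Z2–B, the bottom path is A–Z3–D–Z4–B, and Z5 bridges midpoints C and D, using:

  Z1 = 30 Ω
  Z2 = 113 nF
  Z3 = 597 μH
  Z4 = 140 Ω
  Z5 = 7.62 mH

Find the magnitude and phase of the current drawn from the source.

Step 1 — Angular frequency: ω = 2π·f = 2π·464 = 2915 rad/s.
Step 2 — Component impedances:
  Z1: Z = R = 30 Ω
  Z2: Z = 1/(jωC) = -j/(ω·C) = 0 - j3035 Ω
  Z3: Z = jωL = j·2915·0.000597 = 0 + j1.74 Ω
  Z4: Z = R = 140 Ω
  Z5: Z = jωL = j·2915·0.00762 = 0 + j22.22 Ω
Step 3 — Bridge requires nodal analysis (the Z5 bridge couples midpoints C and D, so the two paths cannot be reduced to a simple series/parallel combination). Setting node B to ground and injecting 1 A at node A, the 3-node admittance system at A, C, D solves to V_A = Z_AB = 139.8 - j4.71 Ω = 139.9∠-1.9° Ω.
Step 4 — Source phasor: V = 12∠-0.6° V = 12 - j0.1257 V.
Step 5 — Ohm's law: I = V / Z_total = (12 - j0.1257) / (139.8 - j4.71) = 0.08576 + j0.001991 A.
Step 6 — Convert to polar: |I| = 0.08579 A, ∠I = 1.3°.

I = 0.08579∠1.3° A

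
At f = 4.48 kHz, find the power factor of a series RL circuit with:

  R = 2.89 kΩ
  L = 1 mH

Step 1 — Angular frequency: ω = 2π·f = 2π·4480 = 2.815e+04 rad/s.
Step 2 — Component impedances:
  R: Z = R = 2890 Ω
  L: Z = jωL = j·2.815e+04·0.001 = 0 + j28.15 Ω
Step 3 — Series combination: Z_total = R + L = 2890 + j28.15 Ω = 2890∠0.6° Ω.
Step 4 — Power factor: PF = cos(φ) = Re(Z)/|Z| = 2890/2890 = 1.
Step 5 — Type: Im(Z) = 28.15 ⇒ lagging (phase φ = 0.6°).

PF = 1 (lagging, φ = 0.6°)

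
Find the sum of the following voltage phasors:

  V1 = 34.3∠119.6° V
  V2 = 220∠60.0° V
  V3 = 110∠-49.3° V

Step 1 — Convert each phasor to rectangular form:
  V1 = 34.3·(cos(119.6°) + j·sin(119.6°)) = -16.94 + j29.82 V
  V2 = 220·(cos(60.0°) + j·sin(60.0°)) = 110 + j190.5 V
  V3 = 110·(cos(-49.3°) + j·sin(-49.3°)) = 71.73 - j83.39 V
Step 2 — Sum components: V_total = 164.8 + j137 V.
Step 3 — Convert to polar: |V_total| = 214.3 V, ∠V_total = 39.7°.

V_total = 214.3∠39.7° V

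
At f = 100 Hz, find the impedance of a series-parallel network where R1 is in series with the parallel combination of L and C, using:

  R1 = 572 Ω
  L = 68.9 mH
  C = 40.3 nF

Step 1 — Angular frequency: ω = 2π·f = 2π·100 = 628.3 rad/s.
Step 2 — Component impedances:
  R1: Z = R = 572 Ω
  L: Z = jωL = j·628.3·0.0689 = 0 + j43.29 Ω
  C: Z = 1/(jωC) = -j/(ω·C) = 0 - j3.949e+04 Ω
Step 3 — Parallel branch: L || C = 1/(1/L + 1/C) = 0 + j43.34 Ω.
Step 4 — Series with R1: Z_total = R1 + (L || C) = 572 + j43.34 Ω = 573.6∠4.3° Ω.

Z = 572 + j43.34 Ω = 573.6∠4.3° Ω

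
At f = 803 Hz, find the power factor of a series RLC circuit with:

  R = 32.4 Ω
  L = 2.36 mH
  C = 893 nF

Step 1 — Angular frequency: ω = 2π·f = 2π·803 = 5045 rad/s.
Step 2 — Component impedances:
  R: Z = R = 32.4 Ω
  L: Z = jωL = j·5045·0.00236 = 0 + j11.91 Ω
  C: Z = 1/(jωC) = -j/(ω·C) = 0 - j221.9 Ω
Step 3 — Series combination: Z_total = R + L + C = 32.4 - j210 Ω = 212.5∠-81.2° Ω.
Step 4 — Power factor: PF = cos(φ) = Re(Z)/|Z| = 32.4/212.5 = 0.1525.
Step 5 — Type: Im(Z) = -210 ⇒ leading (phase φ = -81.2°).

PF = 0.1525 (leading, φ = -81.2°)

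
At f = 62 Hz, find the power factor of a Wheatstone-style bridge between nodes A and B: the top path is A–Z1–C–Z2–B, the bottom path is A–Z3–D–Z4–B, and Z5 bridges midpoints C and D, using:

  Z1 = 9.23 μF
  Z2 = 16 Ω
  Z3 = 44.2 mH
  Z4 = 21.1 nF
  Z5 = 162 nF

Step 1 — Angular frequency: ω = 2π·f = 2π·62 = 389.6 rad/s.
Step 2 — Component impedances:
  Z1: Z = 1/(jωC) = -j/(ω·C) = 0 - j278.1 Ω
  Z2: Z = R = 16 Ω
  Z3: Z = jωL = j·389.6·0.0442 = 0 + j17.22 Ω
  Z4: Z = 1/(jωC) = -j/(ω·C) = 0 - j1.217e+05 Ω
  Z5: Z = 1/(jωC) = -j/(ω·C) = 0 - j1.585e+04 Ω
Step 3 — Bridge requires nodal analysis (the Z5 bridge couples midpoints C and D, so the two paths cannot be reduced to a simple series/parallel combination). Setting node B to ground and injecting 1 A at node A, the 3-node admittance system at A, C, D solves to V_A = Z_AB = 15.93 - j272.7 Ω = 273.2∠-86.7° Ω.
Step 4 — Power factor: PF = cos(φ) = Re(Z)/|Z| = 15.93/273.2 = 0.05831.
Step 5 — Type: Im(Z) = -272.7 ⇒ leading (phase φ = -86.7°).

PF = 0.05831 (leading, φ = -86.7°)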